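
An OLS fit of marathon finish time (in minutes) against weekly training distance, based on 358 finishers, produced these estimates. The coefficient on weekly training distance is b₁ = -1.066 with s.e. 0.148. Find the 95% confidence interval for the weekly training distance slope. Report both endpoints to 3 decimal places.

df = n − 2 = 358 − 2 = 356.
t* = t_{0.025, 356} = 1.96665.
Margin = t* × SE = 1.96665 × 0.148 = 0.29106.
CI: -1.066 ± 0.29106 → (-1.357, -0.775).
With 95% confidence, each one-unit increase in weekly training distance is associated with a change of between -1.357 and -0.775 minutes in marathon finish time.

(-1.357, -0.775)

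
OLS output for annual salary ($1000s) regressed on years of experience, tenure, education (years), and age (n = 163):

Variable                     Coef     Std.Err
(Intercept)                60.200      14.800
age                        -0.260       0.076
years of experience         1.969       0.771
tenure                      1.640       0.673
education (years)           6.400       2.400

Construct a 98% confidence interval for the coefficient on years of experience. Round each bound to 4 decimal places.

(0.1570, 3.7810)

Read off: b = 1.969, SE = 0.771 for years of experience.
df = n − k − 1 = 163 − 4 − 1 = 158.
t* = t_{0.01, 158} = 2.35018.
Margin = t* × SE = 2.35018 × 0.771 = 1.811989.
CI: 1.969 ± 1.811989 → (0.1570, 3.7810).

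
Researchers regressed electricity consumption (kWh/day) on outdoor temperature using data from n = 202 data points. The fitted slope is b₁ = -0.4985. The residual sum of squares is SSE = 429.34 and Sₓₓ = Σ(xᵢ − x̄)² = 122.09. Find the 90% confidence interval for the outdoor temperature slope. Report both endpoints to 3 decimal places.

(-0.718, -0.279)

MSE = SSE/(n − 2) = 429.34/200 = 2.1467.
SE(b₁) = √(MSE/Sₓₓ) = √(2.1467/122.09) = 0.132601.
df = n − 2 = 200.
t* = t_{0.05, 200} = 1.652508.
Margin = t* × SE = 1.652508 × 0.132601 = 0.21912.
CI: -0.4985 ± 0.21912 → (-0.718, -0.279).
With 90% confidence, each one-unit increase in outdoor temperature is associated with a change of between -0.718 and -0.279 kWh/day in electricity consumption.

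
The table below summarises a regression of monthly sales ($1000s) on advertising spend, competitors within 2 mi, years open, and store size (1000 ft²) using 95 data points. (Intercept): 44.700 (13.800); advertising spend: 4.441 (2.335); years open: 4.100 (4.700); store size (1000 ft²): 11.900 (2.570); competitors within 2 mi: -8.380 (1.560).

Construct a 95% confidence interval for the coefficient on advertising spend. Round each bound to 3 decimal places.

Read off: b = 4.441, SE = 2.335 for advertising spend.
df = n − k − 1 = 95 − 4 − 1 = 90.
t* = t_{0.025, 90} = 1.986675.
Margin = t* × SE = 1.986675 × 2.335 = 4.63889.
CI: 4.441 ± 4.63889 → (-0.198, 9.080).

(-0.198, 9.080)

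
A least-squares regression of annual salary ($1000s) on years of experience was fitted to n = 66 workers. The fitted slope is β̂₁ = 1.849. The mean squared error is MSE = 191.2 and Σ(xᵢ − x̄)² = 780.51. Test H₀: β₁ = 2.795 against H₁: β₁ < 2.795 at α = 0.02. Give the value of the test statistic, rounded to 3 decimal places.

t = -1.911

SE(β̂₁) = √(MSE/Sₓₓ) = √(191.2/780.51) = 0.494942.
t = (1.849 − 2.795) / 0.494942 = -1.911.
df = n − 2 = 64.
One-sided p ≈ 0.0302, which is ≥ 0.02, so fail to reject H₀.
The data do not give significant evidence that the true slope on years of experience is below 2.795 $1000s per unit.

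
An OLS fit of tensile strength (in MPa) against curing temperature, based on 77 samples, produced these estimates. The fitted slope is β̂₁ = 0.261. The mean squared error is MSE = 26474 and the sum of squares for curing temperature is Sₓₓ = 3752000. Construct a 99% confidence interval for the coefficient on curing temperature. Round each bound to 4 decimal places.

SE(β̂₁) = √(MSE/Sₓₓ) = √(26474/3752000) = 0.0839998.
df = n − 2 = 75.
t* = t_{0.005, 75} = 2.642983.
Margin = t* × SE = 2.642983 × 0.0839998 = 0.222010.
CI: 0.261 ± 0.222010 → (0.0390, 0.4830).
With 99% confidence, each one-unit increase in curing temperature is associated with a change of between 0.0390 and 0.4830 MPa in tensile strength.

(0.0390, 0.4830)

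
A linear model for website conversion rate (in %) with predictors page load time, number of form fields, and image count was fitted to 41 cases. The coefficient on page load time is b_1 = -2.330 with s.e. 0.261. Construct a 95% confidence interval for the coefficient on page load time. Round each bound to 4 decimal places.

(-2.8588, -1.8012)

df = n − k − 1 = 41 − 3 − 1 = 37.
t* = t_{0.025, 37} = 2.026192.
Margin = t* × SE = 2.026192 × 0.261 = 0.528836.
CI: -2.330 ± 0.528836 → (-2.8588, -1.8012).
With 95% confidence, each one-unit increase in page load time is associated with a change of between -2.8588 and -1.8012 % in website conversion rate, holding the other predictors fixed.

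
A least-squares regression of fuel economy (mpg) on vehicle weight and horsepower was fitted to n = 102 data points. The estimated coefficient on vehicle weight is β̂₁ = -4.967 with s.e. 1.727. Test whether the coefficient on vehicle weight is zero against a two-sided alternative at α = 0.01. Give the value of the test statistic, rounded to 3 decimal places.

H₀: β₁ = 0 vs H₁: β₁ ≠ 0.
t = (β̂₁ − β₁⁰)/SE = -4.967 / 1.727 = -2.876.
df = n − k − 1 = 102 − 2 − 1 = 99.
Two-sided p ≈ 0.0049, which is < 0.01, so reject H₀.
There is evidence that vehicle weight is associated with fuel economy, holding the other predictors fixed.

t = -2.876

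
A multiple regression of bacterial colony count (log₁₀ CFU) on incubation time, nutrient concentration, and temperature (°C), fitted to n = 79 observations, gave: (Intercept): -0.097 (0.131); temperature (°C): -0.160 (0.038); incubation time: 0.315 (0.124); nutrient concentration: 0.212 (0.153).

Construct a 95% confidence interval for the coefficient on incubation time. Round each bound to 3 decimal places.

Read off: b = 0.315, SE = 0.124 for incubation time.
df = n − k − 1 = 79 − 3 − 1 = 75.
t* = t_{0.025, 75} = 1.992102.
Margin = t* × SE = 1.992102 × 0.124 = 0.24702.
CI: 0.315 ± 0.24702 → (0.068, 0.562).

(0.068, 0.562)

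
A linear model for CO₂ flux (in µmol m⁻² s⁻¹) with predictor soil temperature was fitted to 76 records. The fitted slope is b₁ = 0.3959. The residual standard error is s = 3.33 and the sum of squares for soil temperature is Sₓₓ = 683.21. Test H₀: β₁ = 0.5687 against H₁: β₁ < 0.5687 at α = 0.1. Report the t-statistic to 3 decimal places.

t = -1.356

SE(b₁) = s/√Sₓₓ = 3.33/√683.21 = 0.127399.
t = (0.3959 − 0.5687) / 0.127399 = -1.356.
df = n − 2 = 74.
One-sided p ≈ 0.0896, which is < 0.1, so reject H₀.
There is evidence that the true slope on soil temperature is below 0.5687 µmol m⁻² s⁻¹ per unit.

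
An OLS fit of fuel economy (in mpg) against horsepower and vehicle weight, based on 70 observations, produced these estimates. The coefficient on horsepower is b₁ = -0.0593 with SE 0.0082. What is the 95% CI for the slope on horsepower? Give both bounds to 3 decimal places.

df = n − k − 1 = 70 − 2 − 1 = 67.
t* = t_{0.025, 67} = 1.996008.
Margin = t* × SE = 1.996008 × 0.0082 = 0.01637.
CI: -0.0593 ± 0.01637 → (-0.076, -0.043).
With 95% confidence, each one-unit increase in horsepower is associated with a change of between -0.076 and -0.043 mpg in fuel economy, holding the other predictors fixed.

(-0.076, -0.043)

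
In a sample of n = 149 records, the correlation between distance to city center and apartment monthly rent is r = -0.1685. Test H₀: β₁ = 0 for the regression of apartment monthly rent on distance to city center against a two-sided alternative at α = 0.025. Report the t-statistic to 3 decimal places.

t = -2.073

t = r·√(n − 2)/√(1 − r²) = -0.1685·√147/√0.971608 = -2.073.
df = n − 2 = 147.
Two-sided p ≈ 0.0400, which is ≥ 0.025, so fail to reject H₀.
The data do not give significant evidence of a linear association between distance to city center and apartment monthly rent.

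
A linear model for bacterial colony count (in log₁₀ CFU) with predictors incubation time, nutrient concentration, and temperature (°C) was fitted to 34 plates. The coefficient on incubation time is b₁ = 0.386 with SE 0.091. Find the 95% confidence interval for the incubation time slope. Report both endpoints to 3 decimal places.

(0.200, 0.572)

df = n − k − 1 = 34 − 3 − 1 = 30.
t* = t_{0.025, 30} = 2.042272.
Margin = t* × SE = 2.042272 × 0.091 = 0.18585.
CI: 0.386 ± 0.18585 → (0.200, 0.572).
With 95% confidence, each one-unit increase in incubation time is associated with a change of between 0.200 and 0.572 log₁₀ CFU in bacterial colony count, holding the other predictors fixed.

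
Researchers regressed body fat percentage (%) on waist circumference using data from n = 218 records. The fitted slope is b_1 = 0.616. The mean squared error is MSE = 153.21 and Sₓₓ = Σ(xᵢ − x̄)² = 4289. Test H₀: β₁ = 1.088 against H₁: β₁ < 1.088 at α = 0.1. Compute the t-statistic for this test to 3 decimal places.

t = -2.497

SE(b_1) = √(MSE/Sₓₓ) = √(153.21/4289) = 0.189002.
t = (0.616 − 1.088) / 0.189002 = -2.497.
df = n − 2 = 216.
One-sided p ≈ 0.0066, which is < 0.1, so reject H₀.
There is evidence that the true slope on waist circumference is below 1.088 % per unit.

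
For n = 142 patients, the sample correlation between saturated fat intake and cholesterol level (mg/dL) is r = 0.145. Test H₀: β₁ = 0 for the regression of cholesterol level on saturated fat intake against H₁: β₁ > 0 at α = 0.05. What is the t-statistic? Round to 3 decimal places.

t = 1.734

t = r·√(n − 2)/√(1 − r²) = 0.145·√140/√0.978975 = 1.734.
df = n − 2 = 140.
One-sided p ≈ 0.0426, which is < 0.05, so reject H₀.
There is evidence of a linear association between saturated fat intake and cholesterol level.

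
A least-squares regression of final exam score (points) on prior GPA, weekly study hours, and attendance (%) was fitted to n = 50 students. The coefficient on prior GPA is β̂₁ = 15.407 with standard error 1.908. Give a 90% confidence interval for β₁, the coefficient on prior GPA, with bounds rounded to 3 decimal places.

df = n − k − 1 = 50 − 3 − 1 = 46.
t* = t_{0.05, 46} = 1.67866.
Margin = t* × SE = 1.67866 × 1.908 = 3.20288.
CI: 15.407 ± 3.20288 → (12.204, 18.610).
With 90% confidence, each one-unit increase in prior GPA is associated with a change of between 12.204 and 18.610 points in final exam score, holding the other predictors fixed.

(12.204, 18.610)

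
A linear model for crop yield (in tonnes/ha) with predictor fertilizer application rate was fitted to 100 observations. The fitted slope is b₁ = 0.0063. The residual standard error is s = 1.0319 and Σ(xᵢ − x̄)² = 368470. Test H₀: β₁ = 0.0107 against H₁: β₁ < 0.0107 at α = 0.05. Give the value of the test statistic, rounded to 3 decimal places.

SE(b₁) = s/√Sₓₓ = 1.0319/√368470 = 0.00169995.
t = (0.0063 − 0.0107) / 0.00169995 = -2.588.
df = n − 2 = 98.
One-sided p ≈ 0.0056, which is < 0.05, so reject H₀.
There is evidence that the true slope on fertilizer application rate is below 0.0107 tonnes/ha per unit.

t = -2.588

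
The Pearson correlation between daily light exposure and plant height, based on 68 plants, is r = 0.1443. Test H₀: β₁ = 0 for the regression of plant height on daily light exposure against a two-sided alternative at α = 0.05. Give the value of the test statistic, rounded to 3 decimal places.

t = 1.185

t = r·√(n − 2)/√(1 − r²) = 0.1443·√66/√0.979178 = 1.185.
df = n − 2 = 66.
Two-sided p ≈ 0.2404, which is ≥ 0.05, so fail to reject H₀.
The data do not give significant evidence of a linear association between daily light exposure and plant height.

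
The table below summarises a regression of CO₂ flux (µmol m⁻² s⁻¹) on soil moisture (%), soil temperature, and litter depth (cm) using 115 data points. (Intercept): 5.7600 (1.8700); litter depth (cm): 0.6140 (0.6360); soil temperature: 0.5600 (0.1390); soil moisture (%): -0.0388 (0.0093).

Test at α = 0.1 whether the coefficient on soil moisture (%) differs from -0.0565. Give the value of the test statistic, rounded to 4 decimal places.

t = 1.9032

Read off: b = -0.0388, SE = 0.0093 for soil moisture (%).
H₀: β₁ = -0.0565 vs H₁: β₁ ≠ -0.0565.
t = (-0.0388 − (-0.0565)) / 0.0093 = 1.9032.
df = n − k − 1 = 115 − 3 − 1 = 111.
Two-sided p ≈ 0.0596, which is < 0.1, so reject H₀.
There is evidence that the true slope on soil moisture (%) differs from -0.0565 µmol m⁻² s⁻¹ per unit, holding the other predictors fixed.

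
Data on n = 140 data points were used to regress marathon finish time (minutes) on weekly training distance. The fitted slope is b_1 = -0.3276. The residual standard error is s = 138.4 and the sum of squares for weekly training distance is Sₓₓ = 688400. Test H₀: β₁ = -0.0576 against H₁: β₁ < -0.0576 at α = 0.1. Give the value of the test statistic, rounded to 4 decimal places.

t = -1.6186

SE(b_1) = s/√Sₓₓ = 138.4/√688400 = 0.166808.
t = (-0.3276 − (-0.0576)) / 0.166808 = -1.6186.
df = n − 2 = 138.
One-sided p ≈ 0.0539, which is < 0.1, so reject H₀.
There is evidence that the true slope on weekly training distance is below -0.0576 minutes per unit.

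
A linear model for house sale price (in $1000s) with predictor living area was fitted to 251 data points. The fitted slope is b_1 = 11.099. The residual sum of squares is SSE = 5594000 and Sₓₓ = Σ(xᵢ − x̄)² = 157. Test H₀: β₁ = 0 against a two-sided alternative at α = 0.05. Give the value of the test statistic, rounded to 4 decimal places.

t = 0.9278

MSE = SSE/(n − 2) = 5594000/249 = 22465.9.
SE(b_1) = √(MSE/Sₓₓ) = √(22465.9/157) = 11.9622.
t = 11.099 / 11.9622 = 0.9278.
df = n − 2 = 249.
Two-sided p ≈ 0.3544, which is ≥ 0.05, so fail to reject H₀.
The data do not give significant evidence of an association between living area and house sale price.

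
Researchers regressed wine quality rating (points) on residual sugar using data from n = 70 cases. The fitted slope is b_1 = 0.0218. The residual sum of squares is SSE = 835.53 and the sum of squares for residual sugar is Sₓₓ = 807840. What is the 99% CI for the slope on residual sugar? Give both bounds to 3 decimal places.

(0.011, 0.032)

MSE = SSE/(n − 2) = 835.53/68 = 12.2872.
SE(b_1) = √(MSE/Sₓₓ) = √(12.2872/807840) = 0.00389999.
df = n − 2 = 68.
t* = t_{0.005, 68} = 2.650081.
Margin = t* × SE = 2.650081 × 0.00389999 = 0.01034.
CI: 0.0218 ± 0.01034 → (0.011, 0.032).
With 99% confidence, each one-unit increase in residual sugar is associated with a change of between 0.011 and 0.032 points in wine quality rating.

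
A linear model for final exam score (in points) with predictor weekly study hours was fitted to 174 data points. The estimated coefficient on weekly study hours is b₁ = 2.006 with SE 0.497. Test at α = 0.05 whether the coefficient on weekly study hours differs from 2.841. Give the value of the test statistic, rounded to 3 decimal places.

H₀: β₁ = 2.841 vs H₁: β₁ ≠ 2.841.
t = (b₁ − β₁⁰)/SE = (2.006 − 2.841) / 0.497 = -1.680.
df = n − 2 = 174 − 2 = 172.
Two-sided p ≈ 0.0948, which is ≥ 0.05, so fail to reject H₀.
The data are consistent with a true slope of 2.841 points per unit of weekly study hours.

t = -1.680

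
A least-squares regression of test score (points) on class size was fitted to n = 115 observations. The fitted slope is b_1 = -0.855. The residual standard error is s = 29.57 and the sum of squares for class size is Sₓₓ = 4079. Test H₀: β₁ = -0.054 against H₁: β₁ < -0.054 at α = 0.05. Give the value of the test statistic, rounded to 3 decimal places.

t = -1.730

SE(b_1) = s/√Sₓₓ = 29.57/√4079 = 0.462993.
t = (-0.855 − (-0.054)) / 0.462993 = -1.730.
df = n − 2 = 113.
One-sided p ≈ 0.0432, which is < 0.05, so reject H₀.
There is evidence that the true slope on class size is below -0.054 points per unit.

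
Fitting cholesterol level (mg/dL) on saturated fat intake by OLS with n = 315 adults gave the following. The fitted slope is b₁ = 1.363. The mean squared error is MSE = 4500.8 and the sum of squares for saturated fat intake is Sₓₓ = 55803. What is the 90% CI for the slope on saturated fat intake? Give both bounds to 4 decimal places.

(0.8945, 1.8315)

SE(b₁) = √(MSE/Sₓₓ) = √(4500.8/55803) = 0.283999.
df = n − 2 = 313.
t* = t_{0.05, 313} = 1.649736.
Margin = t* × SE = 1.649736 × 0.283999 = 0.468523.
CI: 1.363 ± 0.468523 → (0.8945, 1.8315).
With 90% confidence, each one-unit increase in saturated fat intake is associated with a change of between 0.8945 and 1.8315 mg/dL in cholesterol level.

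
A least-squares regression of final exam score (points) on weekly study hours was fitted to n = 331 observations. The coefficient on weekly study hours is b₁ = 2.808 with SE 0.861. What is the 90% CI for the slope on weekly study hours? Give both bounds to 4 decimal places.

(1.3878, 4.2282)

df = n − 2 = 331 − 2 = 329.
t* = t_{0.05, 329} = 1.649498.
Margin = t* × SE = 1.649498 × 0.861 = 1.420218.
CI: 2.808 ± 1.420218 → (1.3878, 4.2282).
With 90% confidence, each one-unit increase in weekly study hours is associated with a change of between 1.3878 and 4.2282 points in final exam score.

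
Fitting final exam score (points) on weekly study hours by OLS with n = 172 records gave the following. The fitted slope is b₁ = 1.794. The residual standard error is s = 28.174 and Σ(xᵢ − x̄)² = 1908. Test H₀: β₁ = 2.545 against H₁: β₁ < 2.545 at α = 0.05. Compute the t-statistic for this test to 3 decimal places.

t = -1.164

SE(b₁) = s/√Sₓₓ = 28.174/√1908 = 0.644999.
t = (1.794 − 2.545) / 0.644999 = -1.164.
df = n − 2 = 170.
One-sided p ≈ 0.1230, which is ≥ 0.05, so fail to reject H₀.
The data do not give significant evidence that the true slope on weekly study hours is below 2.545 points per unit.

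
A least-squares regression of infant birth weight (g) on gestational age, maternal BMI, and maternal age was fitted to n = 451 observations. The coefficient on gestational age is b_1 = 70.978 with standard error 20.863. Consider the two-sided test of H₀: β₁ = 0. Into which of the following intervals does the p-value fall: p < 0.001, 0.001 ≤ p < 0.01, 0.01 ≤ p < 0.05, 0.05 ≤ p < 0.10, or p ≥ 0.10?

t = 70.978 / 20.863 = 3.402.
df = n − k − 1 = 451 − 3 − 1 = 447.
Two-sided p = 2·P(T_{447} > |t|) ≈ 0.0007.
So p < 0.001.

p < 0.001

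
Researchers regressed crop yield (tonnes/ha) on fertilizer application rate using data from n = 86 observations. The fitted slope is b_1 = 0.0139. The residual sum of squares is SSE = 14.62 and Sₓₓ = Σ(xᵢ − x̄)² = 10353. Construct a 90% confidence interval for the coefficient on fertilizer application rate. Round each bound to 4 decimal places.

(0.0071, 0.0207)

MSE = SSE/(n − 2) = 14.62/84 = 0.174048.
SE(b_1) = √(MSE/Sₓₓ) = √(0.174048/10353) = 0.00410016.
df = n − 2 = 84.
t* = t_{0.05, 84} = 1.663197.
Margin = t* × SE = 1.663197 × 0.00410016 = 0.006819.
CI: 0.0139 ± 0.006819 → (0.0071, 0.0207).
With 90% confidence, each one-unit increase in fertilizer application rate is associated with a change of between 0.0071 and 0.0207 tonnes/ha in crop yield.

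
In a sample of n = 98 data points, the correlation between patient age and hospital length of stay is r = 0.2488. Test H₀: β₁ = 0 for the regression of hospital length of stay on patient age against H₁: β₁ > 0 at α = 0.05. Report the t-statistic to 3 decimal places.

t = 2.517

t = r·√(n − 2)/√(1 − r²) = 0.2488·√96/√0.938099 = 2.517.
df = n − 2 = 96.
One-sided p ≈ 0.0067, which is < 0.05, so reject H₀.
There is evidence of a linear association between patient age and hospital length of stay.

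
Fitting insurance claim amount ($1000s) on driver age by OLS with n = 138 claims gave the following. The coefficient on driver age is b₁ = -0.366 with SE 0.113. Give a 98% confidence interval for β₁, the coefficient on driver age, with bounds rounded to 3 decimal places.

(-0.632, -0.100)

df = n − 2 = 138 − 2 = 136.
t* = t_{0.01, 136} = 2.354079.
Margin = t* × SE = 2.354079 × 0.113 = 0.26601.
CI: -0.366 ± 0.26601 → (-0.632, -0.100).
With 98% confidence, each one-unit increase in driver age is associated with a change of between -0.632 and -0.100 $1000s in insurance claim amount.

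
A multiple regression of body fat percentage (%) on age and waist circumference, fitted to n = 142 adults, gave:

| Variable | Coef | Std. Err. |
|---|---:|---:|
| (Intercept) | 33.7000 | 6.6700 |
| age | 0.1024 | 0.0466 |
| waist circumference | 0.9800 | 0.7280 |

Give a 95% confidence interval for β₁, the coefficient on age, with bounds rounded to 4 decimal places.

(0.0103, 0.1945)

Read off: b = 0.1024, SE = 0.0466 for age.
df = n − k − 1 = 142 − 2 − 1 = 139.
t* = t_{0.025, 139} = 1.977178.
Margin = t* × SE = 1.977178 × 0.0466 = 0.092136.
CI: 0.1024 ± 0.092136 → (0.0103, 0.1945).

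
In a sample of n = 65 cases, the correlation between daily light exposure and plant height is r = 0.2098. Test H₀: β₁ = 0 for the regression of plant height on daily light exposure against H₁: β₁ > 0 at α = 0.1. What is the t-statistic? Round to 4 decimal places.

t = 1.7031

t = r·√(n − 2)/√(1 − r²) = 0.2098·√63/√0.955984 = 1.7031.
df = n − 2 = 63.
One-sided p ≈ 0.0467, which is < 0.1, so reject H₀.
There is evidence of a linear association between daily light exposure and plant height.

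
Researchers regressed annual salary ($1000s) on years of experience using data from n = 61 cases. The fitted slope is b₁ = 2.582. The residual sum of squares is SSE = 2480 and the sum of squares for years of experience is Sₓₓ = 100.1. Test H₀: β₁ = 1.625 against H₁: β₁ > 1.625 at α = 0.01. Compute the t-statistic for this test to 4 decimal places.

t = 1.4768

MSE = SSE/(n − 2) = 2480/59 = 42.0339.
SE(b₁) = √(MSE/Sₓₓ) = √(42.0339/100.1) = 0.648012.
t = (2.582 − 1.625) / 0.648012 = 1.4768.
df = n − 2 = 59.
One-sided p ≈ 0.0725, which is ≥ 0.01, so fail to reject H₀.
The data do not give significant evidence that the true slope on years of experience exceeds 1.625 $1000s per unit.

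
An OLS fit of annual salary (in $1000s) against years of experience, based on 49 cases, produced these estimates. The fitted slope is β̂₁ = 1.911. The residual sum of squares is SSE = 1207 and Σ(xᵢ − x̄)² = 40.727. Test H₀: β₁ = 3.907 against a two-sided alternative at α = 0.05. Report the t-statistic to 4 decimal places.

t = -2.5136

MSE = SSE/(n − 2) = 1207/47 = 25.6809.
SE(β̂₁) = √(MSE/Sₓₓ) = √(25.6809/40.727) = 0.794079.
t = (1.911 − 3.907) / 0.794079 = -2.5136.
df = n − 2 = 47.
Two-sided p ≈ 0.0154, which is < 0.05, so reject H₀.
There is evidence that the true slope on years of experience differs from 3.907 $1000s per unit.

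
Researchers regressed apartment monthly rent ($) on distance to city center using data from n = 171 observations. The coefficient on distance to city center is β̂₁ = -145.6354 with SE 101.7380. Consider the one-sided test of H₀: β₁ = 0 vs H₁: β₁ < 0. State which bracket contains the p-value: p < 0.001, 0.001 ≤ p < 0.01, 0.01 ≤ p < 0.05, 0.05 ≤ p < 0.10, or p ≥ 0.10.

0.05 ≤ p < 0.10

t = -145.6354 / 101.7380 = -1.431.
df = n − 2 = 171 − 2 = 169.
One-sided p = P(T_{169} < t) ≈ 0.0771.
So 0.05 ≤ p < 0.10.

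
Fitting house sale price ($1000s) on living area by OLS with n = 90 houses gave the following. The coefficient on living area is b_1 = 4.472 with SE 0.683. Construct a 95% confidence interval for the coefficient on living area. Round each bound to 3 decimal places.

(3.115, 5.829)

df = n − 2 = 90 − 2 = 88.
t* = t_{0.025, 88} = 1.98729.
Margin = t* × SE = 1.98729 × 0.683 = 1.35732.
CI: 4.472 ± 1.35732 → (3.115, 5.829).
With 95% confidence, each one-unit increase in living area is associated with a change of between 3.115 and 5.829 $1000s in house sale price.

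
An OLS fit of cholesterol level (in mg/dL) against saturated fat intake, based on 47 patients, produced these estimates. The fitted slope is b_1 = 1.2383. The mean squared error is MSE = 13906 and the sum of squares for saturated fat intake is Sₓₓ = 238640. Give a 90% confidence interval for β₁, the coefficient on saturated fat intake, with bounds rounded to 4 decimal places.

(0.8329, 1.6437)

SE(b_1) = √(MSE/Sₓₓ) = √(13906/238640) = 0.241396.
df = n − 2 = 45.
t* = t_{0.05, 45} = 1.679427.
Margin = t* × SE = 1.679427 × 0.241396 = 0.405407.
CI: 1.2383 ± 0.405407 → (0.8329, 1.6437).
With 90% confidence, each one-unit increase in saturated fat intake is associated with a change of between 0.8329 and 1.6437 mg/dL in cholesterol level.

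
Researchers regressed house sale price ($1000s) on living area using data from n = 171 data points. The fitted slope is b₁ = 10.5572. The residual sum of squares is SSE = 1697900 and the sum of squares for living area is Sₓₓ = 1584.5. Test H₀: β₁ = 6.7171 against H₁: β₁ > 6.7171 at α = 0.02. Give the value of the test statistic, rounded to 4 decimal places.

MSE = SSE/(n − 2) = 1697900/169 = 10046.7.
SE(b₁) = √(MSE/Sₓₓ) = √(10046.7/1584.5) = 2.51806.
t = (10.5572 − 6.7171) / 2.51806 = 1.5250.
df = n − 2 = 169.
One-sided p ≈ 0.0646, which is ≥ 0.02, so fail to reject H₀.
The data do not give significant evidence that the true slope on living area exceeds 6.7171 $1000s per unit.

t = 1.5250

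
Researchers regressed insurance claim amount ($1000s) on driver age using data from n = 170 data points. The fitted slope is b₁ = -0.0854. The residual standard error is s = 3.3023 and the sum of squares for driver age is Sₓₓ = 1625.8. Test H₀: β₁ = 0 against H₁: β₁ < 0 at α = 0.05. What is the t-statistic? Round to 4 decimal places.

SE(b₁) = s/√Sₓₓ = 3.3023/√1625.8 = 0.0818998.
t = -0.0854 / 0.0818998 = -1.0427.
df = n − 2 = 168.
One-sided p ≈ 0.1493, which is ≥ 0.05, so fail to reject H₀.
The data do not give significant evidence that the true slope on driver age is negative.

t = -1.0427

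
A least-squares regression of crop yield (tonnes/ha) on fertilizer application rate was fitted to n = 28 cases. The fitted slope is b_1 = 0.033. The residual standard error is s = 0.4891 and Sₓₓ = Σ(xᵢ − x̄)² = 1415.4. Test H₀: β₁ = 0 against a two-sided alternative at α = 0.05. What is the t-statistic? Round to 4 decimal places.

t = 2.5384

SE(b_1) = s/√Sₓₓ = 0.4891/√1415.4 = 0.0130004.
t = 0.033 / 0.0130004 = 2.5384.
df = n − 2 = 26.
Two-sided p ≈ 0.0175, which is < 0.05, so reject H₀.
There is evidence that fertilizer application rate is associated with crop yield.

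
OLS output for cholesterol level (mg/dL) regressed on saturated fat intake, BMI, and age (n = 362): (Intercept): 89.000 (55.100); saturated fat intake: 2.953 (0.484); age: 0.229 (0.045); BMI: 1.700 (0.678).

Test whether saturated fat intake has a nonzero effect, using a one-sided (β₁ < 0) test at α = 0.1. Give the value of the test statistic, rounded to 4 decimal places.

t = 6.1012

Read off: b = 2.953, SE = 0.484 for saturated fat intake.
H₀: β₁ = 0 vs H₁: β₁ < 0.
t = 2.953 / 0.484 = 6.1012.
df = n − k − 1 = 362 − 3 − 1 = 358.
One-sided p ≈ 1.0000, which is ≥ 0.1, so fail to reject H₀.
The data do not give significant evidence that the true slope on saturated fat intake is negative, holding the other predictors fixed.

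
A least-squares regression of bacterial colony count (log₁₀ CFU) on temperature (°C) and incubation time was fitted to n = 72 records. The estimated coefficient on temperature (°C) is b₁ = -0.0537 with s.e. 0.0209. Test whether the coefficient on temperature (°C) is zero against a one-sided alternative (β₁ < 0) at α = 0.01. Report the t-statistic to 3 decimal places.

H₀: β₁ = 0 vs H₁: β₁ < 0.
t = (b₁ − β₁⁰)/SE = -0.0537 / 0.0209 = -2.569.
df = n − k − 1 = 72 − 2 − 1 = 69.
One-sided p ≈ 0.0062, which is < 0.01, so reject H₀.
There is evidence that the true slope on temperature (°C) is negative, holding the other predictors fixed.

t = -2.569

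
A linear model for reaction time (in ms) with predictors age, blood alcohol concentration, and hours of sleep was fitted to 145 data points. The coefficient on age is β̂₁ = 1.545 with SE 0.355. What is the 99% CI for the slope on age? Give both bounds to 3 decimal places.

df = n − k − 1 = 145 − 3 − 1 = 141.
t* = t_{0.005, 141} = 2.611147.
Margin = t* × SE = 2.611147 × 0.355 = 0.92696.
CI: 1.545 ± 0.92696 → (0.618, 2.472).
With 99% confidence, each one-unit increase in age is associated with a change of between 0.618 and 2.472 ms in reaction time, holding the other predictors fixed.

(0.618, 2.472)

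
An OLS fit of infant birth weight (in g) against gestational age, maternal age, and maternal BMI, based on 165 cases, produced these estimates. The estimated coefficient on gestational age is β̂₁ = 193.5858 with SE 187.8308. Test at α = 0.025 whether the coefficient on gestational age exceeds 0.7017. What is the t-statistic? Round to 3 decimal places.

t = 1.027

H₀: β₁ = 0.7017 vs H₁: β₁ > 0.7017.
t = (β̂₁ − β₁⁰)/SE = (193.5858 − 0.7017) / 187.8308 = 1.027.
df = n − k − 1 = 165 − 3 − 1 = 161.
One-sided p ≈ 0.1530, which is ≥ 0.025, so fail to reject H₀.
The data do not give significant evidence that the true slope on gestational age exceeds 0.7017 g per unit, holding the other predictors fixed.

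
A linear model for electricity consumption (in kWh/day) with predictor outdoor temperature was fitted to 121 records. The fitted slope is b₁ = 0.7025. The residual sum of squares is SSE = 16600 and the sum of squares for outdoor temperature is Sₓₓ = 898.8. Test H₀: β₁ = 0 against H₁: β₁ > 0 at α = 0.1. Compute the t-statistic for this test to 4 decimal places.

t = 1.7832

MSE = SSE/(n − 2) = 16600/119 = 139.496.
SE(b₁) = √(MSE/Sₓₓ) = √(139.496/898.8) = 0.393957.
t = 0.7025 / 0.393957 = 1.7832.
df = n − 2 = 119.
One-sided p ≈ 0.0386, which is < 0.1, so reject H₀.
There is evidence that the true slope on outdoor temperature is positive.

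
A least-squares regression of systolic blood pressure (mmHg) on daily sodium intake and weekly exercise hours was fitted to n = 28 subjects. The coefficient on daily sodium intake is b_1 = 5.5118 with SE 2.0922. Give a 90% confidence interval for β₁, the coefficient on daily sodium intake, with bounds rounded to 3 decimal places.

df = n − k − 1 = 28 − 2 − 1 = 25.
t* = t_{0.05, 25} = 1.708141.
Margin = t* × SE = 1.708141 × 2.0922 = 3.57377.
CI: 5.5118 ± 3.57377 → (1.938, 9.086).
With 90% confidence, each one-unit increase in daily sodium intake is associated with a change of between 1.938 and 9.086 mmHg in systolic blood pressure, holding the other predictors fixed.

(1.938, 9.086)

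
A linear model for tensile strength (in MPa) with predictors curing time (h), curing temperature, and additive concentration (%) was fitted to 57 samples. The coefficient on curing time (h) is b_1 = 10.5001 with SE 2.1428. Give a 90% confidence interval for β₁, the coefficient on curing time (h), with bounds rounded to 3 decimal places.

df = n − k − 1 = 57 − 3 − 1 = 53.
t* = t_{0.05, 53} = 1.674116.
Margin = t* × SE = 1.674116 × 2.1428 = 3.58730.
CI: 10.5001 ± 3.58730 → (6.913, 14.087).
With 90% confidence, each one-unit increase in curing time (h) is associated with a change of between 6.913 and 14.087 MPa in tensile strength, holding the other predictors fixed.

(6.913, 14.087)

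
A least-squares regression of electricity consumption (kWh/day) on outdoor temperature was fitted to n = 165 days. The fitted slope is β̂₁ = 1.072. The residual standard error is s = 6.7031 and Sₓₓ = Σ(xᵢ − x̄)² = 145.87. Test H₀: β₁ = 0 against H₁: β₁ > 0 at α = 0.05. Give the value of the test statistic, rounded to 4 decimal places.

SE(β̂₁) = s/√Sₓₓ = 6.7031/√145.87 = 0.555.
t = 1.072 / 0.555 = 1.9315.
df = n − 2 = 163.
One-sided p ≈ 0.0276, which is < 0.05, so reject H₀.
There is evidence that the true slope on outdoor temperature is positive.

t = 1.9315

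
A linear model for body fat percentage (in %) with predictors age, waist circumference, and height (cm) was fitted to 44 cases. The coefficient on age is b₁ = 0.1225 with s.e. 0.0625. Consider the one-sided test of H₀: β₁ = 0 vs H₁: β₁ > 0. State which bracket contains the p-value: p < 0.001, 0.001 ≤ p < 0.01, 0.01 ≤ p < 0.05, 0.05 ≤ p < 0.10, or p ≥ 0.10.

t = 0.1225 / 0.0625 = 1.960.
df = n − k − 1 = 44 − 3 − 1 = 40.
One-sided p = P(T_{40} > t) ≈ 0.0285.
So 0.01 ≤ p < 0.05.

0.01 ≤ p < 0.05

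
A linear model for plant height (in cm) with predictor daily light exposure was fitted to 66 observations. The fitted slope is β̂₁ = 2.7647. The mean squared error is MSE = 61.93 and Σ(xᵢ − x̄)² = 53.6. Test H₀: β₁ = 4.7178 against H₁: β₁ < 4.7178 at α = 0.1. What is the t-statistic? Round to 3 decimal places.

SE(β̂₁) = √(MSE/Sₓₓ) = √(61.93/53.6) = 1.0749.
t = (2.7647 − 4.7178) / 1.0749 = -1.817.
df = n − 2 = 64.
One-sided p ≈ 0.0369, which is < 0.1, so reject H₀.
There is evidence that the true slope on daily light exposure is below 4.7178 cm per unit.

t = -1.817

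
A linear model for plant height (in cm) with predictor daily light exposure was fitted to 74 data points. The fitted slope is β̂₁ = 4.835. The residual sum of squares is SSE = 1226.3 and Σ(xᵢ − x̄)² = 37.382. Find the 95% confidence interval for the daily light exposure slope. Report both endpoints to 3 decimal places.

MSE = SSE/(n − 2) = 1226.3/72 = 17.0319.
SE(β̂₁) = √(MSE/Sₓₓ) = √(17.0319/37.382) = 0.674995.
df = n − 2 = 72.
t* = t_{0.025, 72} = 1.993464.
Margin = t* × SE = 1.993464 × 0.674995 = 1.34558.
CI: 4.835 ± 1.34558 → (3.489, 6.181).
With 95% confidence, each one-unit increase in daily light exposure is associated with a change of between 3.489 and 6.181 cm in plant height.

(3.489, 6.181)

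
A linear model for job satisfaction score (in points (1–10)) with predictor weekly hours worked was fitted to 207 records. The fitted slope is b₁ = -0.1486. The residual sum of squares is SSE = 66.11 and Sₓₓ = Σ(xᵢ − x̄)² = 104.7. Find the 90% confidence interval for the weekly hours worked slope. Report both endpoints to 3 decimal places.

MSE = SSE/(n − 2) = 66.11/205 = 0.322488.
SE(b₁) = √(MSE/Sₓₓ) = √(0.322488/104.7) = 0.0554988.
df = n − 2 = 205.
t* = t_{0.05, 205} = 1.652321.
Margin = t* × SE = 1.652321 × 0.0554988 = 0.09170.
CI: -0.1486 ± 0.09170 → (-0.240, -0.057).
With 90% confidence, each one-unit increase in weekly hours worked is associated with a change of between -0.240 and -0.057 points (1–10) in job satisfaction score.

(-0.240, -0.057)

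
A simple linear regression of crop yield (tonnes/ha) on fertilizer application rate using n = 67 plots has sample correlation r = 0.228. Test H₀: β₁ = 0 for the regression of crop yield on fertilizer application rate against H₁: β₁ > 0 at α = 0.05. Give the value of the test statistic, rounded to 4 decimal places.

t = 1.8879

t = r·√(n − 2)/√(1 − r²) = 0.228·√65/√0.948016 = 1.8879.
df = n − 2 = 65.
One-sided p ≈ 0.0318, which is < 0.05, so reject H₀.
There is evidence of a linear association between fertilizer application rate and crop yield.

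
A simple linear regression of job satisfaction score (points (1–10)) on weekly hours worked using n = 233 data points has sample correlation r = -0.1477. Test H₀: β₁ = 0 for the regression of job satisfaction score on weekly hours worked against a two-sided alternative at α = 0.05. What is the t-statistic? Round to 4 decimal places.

t = -2.2697

t = r·√(n − 2)/√(1 − r²) = -0.1477·√231/√0.978185 = -2.2697.
df = n − 2 = 231.
Two-sided p ≈ 0.0241, which is < 0.05, so reject H₀.
There is evidence of a linear association between weekly hours worked and job satisfaction score.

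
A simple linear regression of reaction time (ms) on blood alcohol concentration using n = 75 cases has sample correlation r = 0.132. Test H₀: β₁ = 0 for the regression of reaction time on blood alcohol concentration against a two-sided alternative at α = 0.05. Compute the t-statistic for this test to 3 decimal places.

t = r·√(n − 2)/√(1 − r²) = 0.132·√73/√0.982576 = 1.138.
df = n − 2 = 73.
Two-sided p ≈ 0.2589, which is ≥ 0.05, so fail to reject H₀.
The data do not give significant evidence of a linear association between blood alcohol concentration and reaction time.

t = 1.138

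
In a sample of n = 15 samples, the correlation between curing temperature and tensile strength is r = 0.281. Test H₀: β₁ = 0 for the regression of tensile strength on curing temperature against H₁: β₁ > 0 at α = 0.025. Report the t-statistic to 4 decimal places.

t = 1.0557

t = r·√(n − 2)/√(1 − r²) = 0.281·√13/√0.921039 = 1.0557.
df = n − 2 = 13.
One-sided p ≈ 0.1552, which is ≥ 0.025, so fail to reject H₀.
The data do not give significant evidence of a linear association between curing temperature and tensile strength.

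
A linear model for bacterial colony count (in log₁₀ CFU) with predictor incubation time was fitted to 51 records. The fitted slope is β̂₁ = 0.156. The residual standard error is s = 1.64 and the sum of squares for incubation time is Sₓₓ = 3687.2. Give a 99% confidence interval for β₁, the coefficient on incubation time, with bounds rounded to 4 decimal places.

(0.0836, 0.2284)

SE(β̂₁) = s/√Sₓₓ = 1.64/√3687.2 = 0.0270082.
df = n − 2 = 49.
t* = t_{0.005, 49} = 2.679952.
Margin = t* × SE = 2.679952 × 0.0270082 = 0.072381.
CI: 0.156 ± 0.072381 → (0.0836, 0.2284).
With 99% confidence, each one-unit increase in incubation time is associated with a change of between 0.0836 and 0.2284 log₁₀ CFU in bacterial colony count.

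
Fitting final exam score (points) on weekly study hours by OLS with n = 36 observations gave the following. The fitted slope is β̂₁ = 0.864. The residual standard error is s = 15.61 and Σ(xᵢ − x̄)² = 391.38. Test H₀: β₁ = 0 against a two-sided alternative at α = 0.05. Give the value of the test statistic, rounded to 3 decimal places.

t = 1.095

SE(β̂₁) = s/√Sₓₓ = 15.61/√391.38 = 0.789048.
t = 0.864 / 0.789048 = 1.095.
df = n − 2 = 34.
Two-sided p ≈ 0.2812, which is ≥ 0.05, so fail to reject H₀.
The data do not give significant evidence of an association between weekly study hours and final exam score.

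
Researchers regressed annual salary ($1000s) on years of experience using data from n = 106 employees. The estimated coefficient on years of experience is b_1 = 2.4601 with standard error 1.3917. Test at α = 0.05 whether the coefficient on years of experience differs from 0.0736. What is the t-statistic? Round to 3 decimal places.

t = 1.715

H₀: β₁ = 0.0736 vs H₁: β₁ ≠ 0.0736.
t = (b_1 − β₁⁰)/SE = (2.4601 − 0.0736) / 1.3917 = 1.715.
df = n − 2 = 106 − 2 = 104.
Two-sided p ≈ 0.0894, which is ≥ 0.05, so fail to reject H₀.
The data are consistent with a true slope of 0.0736 $1000s per unit of years of experience.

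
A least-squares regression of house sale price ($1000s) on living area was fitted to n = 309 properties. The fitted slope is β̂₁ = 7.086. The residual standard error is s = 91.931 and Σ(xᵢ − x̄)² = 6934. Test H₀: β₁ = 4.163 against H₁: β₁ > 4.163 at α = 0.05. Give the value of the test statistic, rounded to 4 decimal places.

t = 2.6476

SE(β̂₁) = s/√Sₓₓ = 91.931/√6934 = 1.104.
t = (7.086 − 4.163) / 1.104 = 2.6476.
df = n − 2 = 307.
One-sided p ≈ 0.0043, which is < 0.05, so reject H₀.
There is evidence that the true slope on living area exceeds 4.163 $1000s per unit.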